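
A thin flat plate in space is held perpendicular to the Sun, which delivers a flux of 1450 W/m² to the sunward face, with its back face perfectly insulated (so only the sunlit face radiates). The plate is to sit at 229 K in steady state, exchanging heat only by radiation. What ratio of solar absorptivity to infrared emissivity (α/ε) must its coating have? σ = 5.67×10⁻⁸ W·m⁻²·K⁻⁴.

α/ε ≈ 0.108

Balance: αS·A = εσ·1A·T⁴ ⇒ α/ε = σT⁴/S.
α/ε = 5.67×10⁻⁸·(229)⁴/1450 = 5.67×10⁻⁸·2.750×10⁹/1450.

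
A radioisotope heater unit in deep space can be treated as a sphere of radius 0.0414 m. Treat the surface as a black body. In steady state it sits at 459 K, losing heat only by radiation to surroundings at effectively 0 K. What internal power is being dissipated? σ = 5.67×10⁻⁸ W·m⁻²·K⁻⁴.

Steady state: P = εσA T⁴.
A = 4πr² = 0.02154 m²; T⁴ = (459)⁴ = 4.439×10¹⁰ K⁴.
P = 1.0 × 5.67×10⁻⁸ × 0.02154 × 4.439×10¹⁰.

P ≈ 54.2 W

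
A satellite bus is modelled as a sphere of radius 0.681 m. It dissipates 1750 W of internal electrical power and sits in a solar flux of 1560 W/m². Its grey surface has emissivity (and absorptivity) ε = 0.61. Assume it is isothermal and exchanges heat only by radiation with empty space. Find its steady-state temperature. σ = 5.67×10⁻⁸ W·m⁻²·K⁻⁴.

T ≈ 353 K

At steady state, absorbed solar power + internal power = radiated power.
Absorbed: α·S·A_cross = 0.61·1560·1.457 = 1386 W (cross-section πr²).
Total input = 1386 + 1750 = 3136 W.
Radiated: εσ·A_surf·T⁴ with A_surf = 4πr² = 5.828 m².
T⁴ = 3136/(0.61·5.67×10⁻⁸·5.828) = 1.556×10¹⁰ K⁴.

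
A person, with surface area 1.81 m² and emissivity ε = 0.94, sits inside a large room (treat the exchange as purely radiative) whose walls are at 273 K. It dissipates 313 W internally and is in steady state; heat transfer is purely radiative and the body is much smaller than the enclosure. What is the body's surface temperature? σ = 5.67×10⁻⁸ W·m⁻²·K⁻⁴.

For a small grey body in a large enclosure, net radiated power = εσA(T⁴ − T_w⁴).
Steady state: P = εσA(T⁴ − T_w⁴) with A = 1.81 m².
T⁴ = P/(εσA) + T_w⁴ = 313/(0.94·5.67×10⁻⁸·1.810) + (273)⁴
    = 3.245×10⁹ + 5.555×10⁹ = 8.799×10⁹ K⁴.

T ≈ 306 K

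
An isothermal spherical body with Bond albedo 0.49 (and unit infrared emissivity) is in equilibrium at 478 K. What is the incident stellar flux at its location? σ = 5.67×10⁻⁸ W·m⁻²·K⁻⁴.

(1−a)S·πr² = σ·4πr²·T⁴ ⇒ S = 4σT⁴/(1−a).
S = 4·5.67×10⁻⁸·5.220×10¹⁰/0.510.

S ≈ 23200 W/m²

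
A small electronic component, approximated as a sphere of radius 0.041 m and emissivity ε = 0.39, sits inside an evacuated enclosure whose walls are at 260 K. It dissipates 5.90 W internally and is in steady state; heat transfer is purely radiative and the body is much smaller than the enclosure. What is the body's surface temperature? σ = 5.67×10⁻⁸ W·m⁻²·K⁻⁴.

T ≈ 362 K

For a small grey body in a large enclosure, net radiated power = εσA(T⁴ − T_w⁴).
Steady state: P = εσA(T⁴ − T_w⁴) with A = 4πr² = 0.02112 m².
T⁴ = P/(εσA) + T_w⁴ = 5.90/(0.39·5.67×10⁻⁸·0.02112) + (260)⁴
    = 1.263×10¹⁰ + 4.570×10⁹ = 1.720×10¹⁰ K⁴.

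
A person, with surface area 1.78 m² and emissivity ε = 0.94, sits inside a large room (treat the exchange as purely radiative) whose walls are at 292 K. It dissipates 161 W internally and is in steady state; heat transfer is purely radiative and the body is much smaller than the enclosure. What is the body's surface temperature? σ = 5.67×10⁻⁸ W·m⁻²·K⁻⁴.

For a small grey body in a large enclosure, net radiated power = εσA(T⁴ − T_w⁴).
Steady state: P = εσA(T⁴ − T_w⁴) with A = 1.78 m².
T⁴ = P/(εσA) + T_w⁴ = 161/(0.94·5.67×10⁻⁸·1.780) + (292)⁴
    = 1.697×10⁹ + 7.270×10⁹ = 8.967×10⁹ K⁴.

T ≈ 308 K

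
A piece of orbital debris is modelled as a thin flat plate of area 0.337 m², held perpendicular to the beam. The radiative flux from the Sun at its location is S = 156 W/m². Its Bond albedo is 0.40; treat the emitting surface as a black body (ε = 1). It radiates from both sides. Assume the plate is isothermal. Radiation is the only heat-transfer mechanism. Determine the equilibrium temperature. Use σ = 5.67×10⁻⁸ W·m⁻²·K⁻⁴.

T ≈ 169 K

At equilibrium, absorbed power = emitted power.
Absorbing cross-section = A = 0.3370 m²; emitting surface = 2A = 0.6740 m² (ratio 2).
(1−a)S·A_cross = εσ·A_surf·T⁴  ⇒  T⁴ = (1−a)S/(2σ).
T⁴ = 0.600·156/(2·5.67×10⁻⁸) = 8.254×10⁸ K⁴.
T = (8.254×10⁸)^(1/4).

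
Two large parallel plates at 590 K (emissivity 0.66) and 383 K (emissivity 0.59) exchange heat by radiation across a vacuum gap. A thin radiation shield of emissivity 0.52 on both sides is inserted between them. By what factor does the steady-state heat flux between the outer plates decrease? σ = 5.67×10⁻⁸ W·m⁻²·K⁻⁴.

Without shield: q₀ = σΔ(T⁴)/(1/ε₁+1/ε₂−1) with denominator 2.210.
With shield the two gaps are in series; the resistances add: (1/ε₁+1/ε_s−1)+(1/ε_s+1/ε₂−1) = 2.438+2.618 = 5.056.
Heat-flux ratio q₀/q = 5.056/2.210.

factor ≈ 2.29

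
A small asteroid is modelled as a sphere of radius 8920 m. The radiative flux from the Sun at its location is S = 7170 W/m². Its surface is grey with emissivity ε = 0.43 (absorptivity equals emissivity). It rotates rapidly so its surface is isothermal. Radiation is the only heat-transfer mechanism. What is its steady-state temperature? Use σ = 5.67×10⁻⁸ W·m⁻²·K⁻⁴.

T ≈ 422 K

At equilibrium, absorbed power = emitted power.
Absorbing cross-section = πr² = 2.500×10⁸ m²; emitting surface = 4πr² = 9.999×10⁸ m² (ratio 4).
εS·A_cross = εσ·A_surf·T⁴  ⇒  T⁴ = S/(4σ)   (ε cancels).
T⁴ = 7170/(4·5.67×10⁻⁸) = 3.161×10¹⁰ K⁴.
T = (3.161×10¹⁰)^(1/4).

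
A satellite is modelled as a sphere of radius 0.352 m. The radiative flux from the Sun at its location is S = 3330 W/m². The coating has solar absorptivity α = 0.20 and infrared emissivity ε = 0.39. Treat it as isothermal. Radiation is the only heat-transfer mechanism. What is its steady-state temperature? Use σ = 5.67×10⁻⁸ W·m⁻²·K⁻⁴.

At equilibrium, absorbed power = emitted power.
Absorbing cross-section = πr² = 0.3893 m²; emitting surface = 4πr² = 1.557 m² (ratio 4).
αS·A_cross = εσ·A_surf·T⁴  ⇒  T⁴ = αS/(ε·4σ).
T⁴ = 0.200·3330/(0.39·4·5.67×10⁻⁸) = 7.530×10⁹ K⁴.
T = (7.530×10⁹)^(1/4).

T ≈ 295 K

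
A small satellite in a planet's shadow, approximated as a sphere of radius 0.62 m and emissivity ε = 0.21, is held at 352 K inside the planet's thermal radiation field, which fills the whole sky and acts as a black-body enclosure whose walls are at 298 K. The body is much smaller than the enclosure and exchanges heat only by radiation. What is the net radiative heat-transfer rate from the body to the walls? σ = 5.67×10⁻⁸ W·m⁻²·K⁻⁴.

P_net ≈ 429 W

For a small grey body in a large enclosure: P_net = εσA(T_body⁴ − T_wall⁴).
A = 4πr² = 4.831 m²; T_body⁴ − T_wall⁴ = 1.535×10¹⁰ − 7.886×10⁹ = 7.466×10⁹ K⁴.
|P_net| = 0.21·5.67×10⁻⁸·4.831·7.466×10⁹.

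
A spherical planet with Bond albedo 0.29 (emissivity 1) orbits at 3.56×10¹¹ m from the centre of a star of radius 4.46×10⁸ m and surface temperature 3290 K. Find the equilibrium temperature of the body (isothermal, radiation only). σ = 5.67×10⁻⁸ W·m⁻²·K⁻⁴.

The star's surface emits σT_*⁴; at distance d the flux is S = σT_*⁴(R_*/d)².
S = 5.67×10⁻⁸·(3290)⁴·(4.46×10⁸/3.56×10¹¹)² = 10.43 W/m².
For an isothermal sphere T⁴ = (1−a)S/(4σ) = 3.264×10⁷ K⁴.

T ≈ 75.6 K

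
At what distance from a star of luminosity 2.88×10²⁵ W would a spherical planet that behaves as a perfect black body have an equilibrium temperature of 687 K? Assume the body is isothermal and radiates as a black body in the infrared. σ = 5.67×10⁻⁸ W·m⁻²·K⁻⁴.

For an isothermal black-emitting sphere, (1−a)S·πr² = σ·4πr²·T⁴ ⇒ S = 4σT⁴/(1−a).
S = 4·5.67×10⁻⁸·(687)⁴/1.00 = 50520 W/m².
Flux falls as S = L/(4πd²), so d = √(L/(4πS)) = √(2.88×10²⁵/(4π·50520)).

d ≈ 6.74×10⁹ m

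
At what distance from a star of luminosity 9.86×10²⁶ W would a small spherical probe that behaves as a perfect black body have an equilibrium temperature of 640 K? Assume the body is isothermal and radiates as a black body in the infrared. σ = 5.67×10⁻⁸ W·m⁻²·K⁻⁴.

For an isothermal black-emitting sphere, (1−a)S·πr² = σ·4πr²·T⁴ ⇒ S = 4σT⁴/(1−a).
S = 4·5.67×10⁻⁸·(640)⁴/1.00 = 38050 W/m².
Flux falls as S = L/(4πd²), so d = √(L/(4πS)) = √(9.86×10²⁶/(4π·38050)).

d ≈ 4.54×10¹⁰ m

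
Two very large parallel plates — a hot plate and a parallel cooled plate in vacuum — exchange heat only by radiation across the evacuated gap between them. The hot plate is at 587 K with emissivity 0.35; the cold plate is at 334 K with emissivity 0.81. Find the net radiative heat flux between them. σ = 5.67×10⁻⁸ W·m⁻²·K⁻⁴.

q ≈ 1950 W/m²

For two infinite grey parallel plates, q = σ(T₁⁴ − T₂⁴)/(1/ε₁ + 1/ε₂ − 1).
T₁⁴ − T₂⁴ = 1.187×10¹¹ − 1.244×10¹⁰ = 1.063×10¹¹ K⁴.
1/ε₁ + 1/ε₂ − 1 = 2.857 + 1.235 − 1 = 3.092.
q = 5.67×10⁻⁸ × 1.063×10¹¹ / 3.092.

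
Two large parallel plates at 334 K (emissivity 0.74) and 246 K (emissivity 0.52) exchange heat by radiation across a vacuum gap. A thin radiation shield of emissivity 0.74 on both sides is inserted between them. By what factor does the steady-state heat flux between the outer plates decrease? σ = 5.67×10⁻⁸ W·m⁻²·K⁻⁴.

factor ≈ 1.75

Without shield: q₀ = σΔ(T⁴)/(1/ε₁+1/ε₂−1) with denominator 2.274.
With shield the two gaps are in series; the resistances add: (1/ε₁+1/ε_s−1)+(1/ε_s+1/ε₂−1) = 1.703+2.274 = 3.977.
Heat-flux ratio q₀/q = 3.977/2.274.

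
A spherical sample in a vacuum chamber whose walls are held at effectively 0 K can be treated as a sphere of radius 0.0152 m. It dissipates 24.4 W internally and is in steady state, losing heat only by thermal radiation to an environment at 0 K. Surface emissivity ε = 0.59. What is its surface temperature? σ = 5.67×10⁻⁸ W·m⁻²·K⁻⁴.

Steady state: internal power = radiated power, P = εσA T⁴.
Radiating area A = 4πr² = 0.002903 m².
T⁴ = P/(εσA) = 24.4/(0.59·5.67×10⁻⁸·0.002903) = 2.512×10¹¹ K⁴.
T = (2.512×10¹¹)^(1/4).

T ≈ 708 K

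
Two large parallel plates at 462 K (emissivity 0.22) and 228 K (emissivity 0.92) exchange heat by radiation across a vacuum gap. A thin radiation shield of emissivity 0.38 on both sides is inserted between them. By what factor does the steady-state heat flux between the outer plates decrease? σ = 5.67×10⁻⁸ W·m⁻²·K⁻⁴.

factor ≈ 1.92

Without shield: q₀ = σΔ(T⁴)/(1/ε₁+1/ε₂−1) with denominator 4.632.
With shield the two gaps are in series; the resistances add: (1/ε₁+1/ε_s−1)+(1/ε_s+1/ε₂−1) = 6.177+2.719 = 8.896.
Heat-flux ratio q₀/q = 8.896/4.632.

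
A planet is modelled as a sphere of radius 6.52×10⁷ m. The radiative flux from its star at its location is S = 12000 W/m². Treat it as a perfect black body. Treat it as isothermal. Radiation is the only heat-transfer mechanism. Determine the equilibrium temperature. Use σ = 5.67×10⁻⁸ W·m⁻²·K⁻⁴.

At equilibrium, absorbed power = emitted power.
Absorbing cross-section = πr² = 1.336×10¹⁶ m²; emitting surface = 4πr² = 5.342×10¹⁶ m² (ratio 4).
S·A_cross = εσ·A_surf·T⁴  ⇒  T⁴ = S/(4σ).
T⁴ = 1.00·12000/(4·5.67×10⁻⁸) = 5.291×10¹⁰ K⁴.
T = (5.291×10¹⁰)^(1/4).

T ≈ 480 K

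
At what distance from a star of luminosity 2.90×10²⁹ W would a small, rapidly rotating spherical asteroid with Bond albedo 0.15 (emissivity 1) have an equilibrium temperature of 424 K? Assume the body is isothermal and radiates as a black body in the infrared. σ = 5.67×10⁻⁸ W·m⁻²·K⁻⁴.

For an isothermal black-emitting sphere, (1−a)S·πr² = σ·4πr²·T⁴ ⇒ S = 4σT⁴/(1−a).
S = 4·5.67×10⁻⁸·(424)⁴/0.850 = 8624 W/m².
Flux falls as S = L/(4πd²), so d = √(L/(4πS)) = √(2.90×10²⁹/(4π·8624)).

d ≈ 1.64×10¹² m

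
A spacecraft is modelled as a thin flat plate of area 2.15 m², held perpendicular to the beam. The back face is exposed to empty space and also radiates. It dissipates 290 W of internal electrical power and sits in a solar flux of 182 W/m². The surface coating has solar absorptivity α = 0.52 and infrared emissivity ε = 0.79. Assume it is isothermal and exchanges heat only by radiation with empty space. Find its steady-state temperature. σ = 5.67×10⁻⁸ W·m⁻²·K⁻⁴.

At steady state, absorbed solar power + internal power = radiated power.
Absorbed: α·S·A_cross = 0.52·182·2.150 = 203.5 W (cross-section A).
Total input = 203.5 + 290 = 493.5 W.
Radiated: εσ·A_surf·T⁴ with A_surf = 2A = 4.300 m².
T⁴ = 493.5/(0.79·5.67×10⁻⁸·4.300) = 2.562×10⁹ K⁴.

T ≈ 225 K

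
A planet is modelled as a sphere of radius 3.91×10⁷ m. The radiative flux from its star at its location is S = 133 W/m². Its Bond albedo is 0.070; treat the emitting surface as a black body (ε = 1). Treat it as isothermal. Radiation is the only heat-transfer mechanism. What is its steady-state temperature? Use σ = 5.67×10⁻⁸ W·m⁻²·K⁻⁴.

T ≈ 153 K

At equilibrium, absorbed power = emitted power.
Absorbing cross-section = πr² = 4.803×10¹⁵ m²; emitting surface = 4πr² = 1.921×10¹⁶ m² (ratio 4).
(1−a)S·A_cross = εσ·A_surf·T⁴  ⇒  T⁴ = (1−a)S/(4σ).
T⁴ = 0.930·133/(4·5.67×10⁻⁸) = 5.454×10⁸ K⁴.
T = (5.454×10⁸)^(1/4).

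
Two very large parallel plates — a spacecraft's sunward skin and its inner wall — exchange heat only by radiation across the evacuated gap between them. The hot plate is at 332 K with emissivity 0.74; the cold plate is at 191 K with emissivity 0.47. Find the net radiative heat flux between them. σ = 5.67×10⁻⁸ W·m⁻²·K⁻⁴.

For two infinite grey parallel plates, q = σ(T₁⁴ − T₂⁴)/(1/ε₁ + 1/ε₂ − 1).
T₁⁴ − T₂⁴ = 1.215×10¹⁰ − 1.331×10⁹ = 1.082×10¹⁰ K⁴.
1/ε₁ + 1/ε₂ − 1 = 1.351 + 2.128 − 1 = 2.479.
q = 5.67×10⁻⁸ × 1.082×10¹⁰ / 2.479.

q ≈ 247 W/m²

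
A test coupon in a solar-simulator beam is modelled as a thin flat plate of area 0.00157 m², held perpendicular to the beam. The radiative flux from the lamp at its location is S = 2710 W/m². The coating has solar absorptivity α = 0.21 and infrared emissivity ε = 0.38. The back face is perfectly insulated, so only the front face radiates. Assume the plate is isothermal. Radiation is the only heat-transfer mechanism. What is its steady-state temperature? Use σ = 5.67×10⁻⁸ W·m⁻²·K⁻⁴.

T ≈ 403 K

At equilibrium, absorbed power = emitted power.
Absorbing cross-section = A = 0.001570 m²; emitting surface = A = 0.001570 m² (ratio 1).
αS·A_cross = εσ·A_surf·T⁴  ⇒  T⁴ = αS/(ε·1σ).
T⁴ = 0.210·2710/(0.38·1·5.67×10⁻⁸) = 2.641×10¹⁰ K⁴.
T = (2.641×10¹⁰)^(1/4).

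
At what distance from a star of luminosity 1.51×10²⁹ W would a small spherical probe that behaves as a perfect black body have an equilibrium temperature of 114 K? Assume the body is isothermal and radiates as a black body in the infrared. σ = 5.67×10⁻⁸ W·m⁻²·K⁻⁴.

For an isothermal black-emitting sphere, (1−a)S·πr² = σ·4πr²·T⁴ ⇒ S = 4σT⁴/(1−a).
S = 4·5.67×10⁻⁸·(114)⁴/1.00 = 38.31 W/m².
Flux falls as S = L/(4πd²), so d = √(L/(4πS)) = √(1.51×10²⁹/(4π·38.31)).

d ≈ 1.77×10¹³ m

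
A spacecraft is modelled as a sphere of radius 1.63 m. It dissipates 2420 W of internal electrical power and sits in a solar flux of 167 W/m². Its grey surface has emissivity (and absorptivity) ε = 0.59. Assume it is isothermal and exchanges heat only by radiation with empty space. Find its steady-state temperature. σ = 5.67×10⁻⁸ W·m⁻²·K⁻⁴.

T ≈ 232 K

At steady state, absorbed solar power + internal power = radiated power.
Absorbed: α·S·A_cross = 0.59·167·8.347 = 822.4 W (cross-section πr²).
Total input = 822.4 + 2420 = 3242 W.
Radiated: εσ·A_surf·T⁴ with A_surf = 4πr² = 33.39 m².
T⁴ = 3242/(0.59·5.67×10⁻⁸·33.39) = 2.903×10⁹ K⁴.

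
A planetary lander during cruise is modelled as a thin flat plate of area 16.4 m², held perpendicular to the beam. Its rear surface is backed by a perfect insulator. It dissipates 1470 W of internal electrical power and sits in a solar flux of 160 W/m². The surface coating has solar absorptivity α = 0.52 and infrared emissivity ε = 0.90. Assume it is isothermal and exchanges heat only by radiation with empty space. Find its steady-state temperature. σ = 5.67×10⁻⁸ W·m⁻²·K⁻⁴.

T ≈ 241 K

At steady state, absorbed solar power + internal power = radiated power.
Absorbed: α·S·A_cross = 0.52·160·16.40 = 1364 W (cross-section A).
Total input = 1364 + 1470 = 2834 W.
Radiated: εσ·A_surf·T⁴ with A_surf = A = 16.40 m².
T⁴ = 2834/(0.90·5.67×10⁻⁸·16.40) = 3.387×10⁹ K⁴.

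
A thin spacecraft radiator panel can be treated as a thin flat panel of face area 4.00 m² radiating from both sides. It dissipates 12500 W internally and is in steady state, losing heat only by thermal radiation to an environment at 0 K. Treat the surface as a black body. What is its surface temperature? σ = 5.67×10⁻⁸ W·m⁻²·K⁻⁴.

Steady state: internal power = radiated power, P = εσA T⁴.
Radiating area A = 2·4.00 = 8.000 m².
T⁴ = P/(εσA) = 12500/(1.0·5.67×10⁻⁸·8.000) = 2.756×10¹⁰ K⁴.
T = (2.756×10¹⁰)^(1/4).

T ≈ 407 K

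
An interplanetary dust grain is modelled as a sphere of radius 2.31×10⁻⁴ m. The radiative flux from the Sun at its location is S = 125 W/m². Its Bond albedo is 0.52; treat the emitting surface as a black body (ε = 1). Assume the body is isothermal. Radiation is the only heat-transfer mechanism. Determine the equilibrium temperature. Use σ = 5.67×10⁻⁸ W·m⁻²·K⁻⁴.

T ≈ 128 K

At equilibrium, absorbed power = emitted power.
Absorbing cross-section = πr² = 1.676×10⁻⁷ m²; emitting surface = 4πr² = 6.706×10⁻⁷ m² (ratio 4).
(1−a)S·A_cross = εσ·A_surf·T⁴  ⇒  T⁴ = (1−a)S/(4σ).
T⁴ = 0.480·125/(4·5.67×10⁻⁸) = 2.646×10⁸ K⁴.
T = (2.646×10⁸)^(1/4).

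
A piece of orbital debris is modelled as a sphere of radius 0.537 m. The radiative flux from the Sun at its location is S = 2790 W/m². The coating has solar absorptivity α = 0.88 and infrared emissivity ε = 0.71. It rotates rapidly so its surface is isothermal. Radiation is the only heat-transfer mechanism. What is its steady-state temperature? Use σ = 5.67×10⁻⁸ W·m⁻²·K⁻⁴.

At equilibrium, absorbed power = emitted power.
Absorbing cross-section = πr² = 0.9059 m²; emitting surface = 4πr² = 3.624 m² (ratio 4).
αS·A_cross = εσ·A_surf·T⁴  ⇒  T⁴ = αS/(ε·4σ).
T⁴ = 0.880·2790/(0.71·4·5.67×10⁻⁸) = 1.525×10¹⁰ K⁴.
T = (1.525×10¹⁰)^(1/4).

T ≈ 351 K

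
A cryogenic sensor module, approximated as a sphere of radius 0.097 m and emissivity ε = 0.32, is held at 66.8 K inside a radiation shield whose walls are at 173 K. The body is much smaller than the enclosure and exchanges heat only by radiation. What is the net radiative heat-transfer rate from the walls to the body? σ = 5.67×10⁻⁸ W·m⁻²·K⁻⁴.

P_net ≈ 1.88 W

For a small grey body in a large enclosure: P_net = εσA(T_body⁴ − T_wall⁴).
A = 4πr² = 0.1182 m²; T_body⁴ − T_wall⁴ = 1.991×10⁷ − 8.957×10⁸ = -8.758×10⁸ K⁴.
|P_net| = 0.32·5.67×10⁻⁸·0.1182·8.758×10⁸.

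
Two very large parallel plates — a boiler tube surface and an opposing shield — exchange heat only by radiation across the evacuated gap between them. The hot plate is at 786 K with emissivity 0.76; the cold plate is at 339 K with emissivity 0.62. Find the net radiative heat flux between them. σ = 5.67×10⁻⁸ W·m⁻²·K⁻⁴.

q ≈ 10800 W/m²

For two infinite grey parallel plates, q = σ(T₁⁴ − T₂⁴)/(1/ε₁ + 1/ε₂ − 1).
T₁⁴ − T₂⁴ = 3.817×10¹¹ − 1.321×10¹⁰ = 3.685×10¹¹ K⁴.
1/ε₁ + 1/ε₂ − 1 = 1.316 + 1.613 − 1 = 1.929.
q = 5.67×10⁻⁸ × 3.685×10¹¹ / 1.929.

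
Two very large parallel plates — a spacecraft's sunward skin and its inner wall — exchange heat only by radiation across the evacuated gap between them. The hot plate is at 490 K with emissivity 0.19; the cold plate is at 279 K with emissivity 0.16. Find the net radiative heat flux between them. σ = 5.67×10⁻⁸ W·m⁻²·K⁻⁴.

q ≈ 278 W/m²

For two infinite grey parallel plates, q = σ(T₁⁴ − T₂⁴)/(1/ε₁ + 1/ε₂ − 1).
T₁⁴ − T₂⁴ = 5.765×10¹⁰ − 6.059×10⁹ = 5.159×10¹⁰ K⁴.
1/ε₁ + 1/ε₂ − 1 = 5.263 + 6.250 − 1 = 10.51.
q = 5.67×10⁻⁸ × 5.159×10¹⁰ / 10.51.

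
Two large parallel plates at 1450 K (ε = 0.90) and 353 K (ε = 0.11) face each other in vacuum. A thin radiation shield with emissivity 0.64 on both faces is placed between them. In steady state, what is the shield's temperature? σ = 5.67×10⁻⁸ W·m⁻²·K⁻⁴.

T_s ≈ 1390 K

In steady state the net flux on the hot side equals that on the cold side.
σ(T₁⁴−T_s⁴)/D₁ = σ(T_s⁴−T₂⁴)/D₂, with D₁ = 1/ε₁+1/ε_s−1 = 1.674, D₂ = 1/ε_s+1/ε₂−1 = 9.653.
Solve for T_s⁴: T_s⁴ = (D₂·T₁⁴ + D₁·T₂⁴)/(D₁+D₂) = 3.770×10¹² K⁴.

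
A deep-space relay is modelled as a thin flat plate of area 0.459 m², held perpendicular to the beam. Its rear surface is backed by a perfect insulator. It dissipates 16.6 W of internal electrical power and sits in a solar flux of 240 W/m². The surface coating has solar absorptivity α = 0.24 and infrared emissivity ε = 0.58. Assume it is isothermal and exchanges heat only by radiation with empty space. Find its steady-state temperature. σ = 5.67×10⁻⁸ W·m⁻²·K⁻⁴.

At steady state, absorbed solar power + internal power = radiated power.
Absorbed: α·S·A_cross = 0.24·240·0.4590 = 26.44 W (cross-section A).
Total input = 26.44 + 16.6 = 43.04 W.
Radiated: εσ·A_surf·T⁴ with A_surf = A = 0.4590 m².
T⁴ = 43.04/(0.58·5.67×10⁻⁸·0.4590) = 2.851×10⁹ K⁴.

T ≈ 231 K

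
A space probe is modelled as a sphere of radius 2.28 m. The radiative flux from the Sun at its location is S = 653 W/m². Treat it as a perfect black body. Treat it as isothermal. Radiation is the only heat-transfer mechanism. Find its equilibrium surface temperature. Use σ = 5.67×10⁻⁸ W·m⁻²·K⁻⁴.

T ≈ 232 K

At equilibrium, absorbed power = emitted power.
Absorbing cross-section = πr² = 16.33 m²; emitting surface = 4πr² = 65.33 m² (ratio 4).
S·A_cross = εσ·A_surf·T⁴  ⇒  T⁴ = S/(4σ).
T⁴ = 1.00·653/(4·5.67×10⁻⁸) = 2.879×10⁹ K⁴.
T = (2.879×10⁹)^(1/4).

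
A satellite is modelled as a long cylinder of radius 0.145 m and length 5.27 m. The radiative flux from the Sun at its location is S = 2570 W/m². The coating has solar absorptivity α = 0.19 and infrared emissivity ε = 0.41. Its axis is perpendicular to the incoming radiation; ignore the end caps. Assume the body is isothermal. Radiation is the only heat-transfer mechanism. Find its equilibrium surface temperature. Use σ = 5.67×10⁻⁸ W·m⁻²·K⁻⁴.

At equilibrium, absorbed power = emitted power.
Absorbing cross-section = 2rL = 1.528 m²; emitting surface = 2πrL = 4.801 m² (ratio π).
αS·A_cross = εσ·A_surf·T⁴  ⇒  T⁴ = αS/(ε·πσ).
T⁴ = 0.190·2570/(0.41·π·5.67×10⁻⁸) = 6.686×10⁹ K⁴.
T = (6.686×10⁹)^(1/4).

T ≈ 286 K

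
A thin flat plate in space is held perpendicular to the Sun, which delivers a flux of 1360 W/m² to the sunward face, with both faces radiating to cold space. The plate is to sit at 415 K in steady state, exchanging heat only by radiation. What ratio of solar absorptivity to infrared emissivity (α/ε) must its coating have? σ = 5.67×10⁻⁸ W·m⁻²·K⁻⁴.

Balance: αS·A = εσ·2A·T⁴ ⇒ α/ε = 2σT⁴/S.
α/ε = 2·5.67×10⁻⁸·(415)⁴/1360 = 2·5.67×10⁻⁸·2.966×10¹⁰/1360.

α/ε ≈ 2.47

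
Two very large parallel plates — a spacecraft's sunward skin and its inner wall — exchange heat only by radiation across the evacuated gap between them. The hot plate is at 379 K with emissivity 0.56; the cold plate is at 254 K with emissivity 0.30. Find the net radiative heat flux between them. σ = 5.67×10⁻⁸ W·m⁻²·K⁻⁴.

q ≈ 227 W/m²

For two infinite grey parallel plates, q = σ(T₁⁴ − T₂⁴)/(1/ε₁ + 1/ε₂ − 1).
T₁⁴ − T₂⁴ = 2.063×10¹⁰ − 4.162×10⁹ = 1.647×10¹⁰ K⁴.
1/ε₁ + 1/ε₂ − 1 = 1.786 + 3.333 − 1 = 4.119.
q = 5.67×10⁻⁸ × 1.647×10¹⁰ / 4.119.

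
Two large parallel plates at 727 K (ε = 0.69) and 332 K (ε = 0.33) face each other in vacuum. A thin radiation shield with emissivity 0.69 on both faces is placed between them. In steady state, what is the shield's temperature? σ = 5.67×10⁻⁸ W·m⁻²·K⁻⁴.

In steady state the net flux on the hot side equals that on the cold side.
σ(T₁⁴−T_s⁴)/D₁ = σ(T_s⁴−T₂⁴)/D₂, with D₁ = 1/ε₁+1/ε_s−1 = 1.899, D₂ = 1/ε_s+1/ε₂−1 = 3.480.
Solve for T_s⁴: T_s⁴ = (D₂·T₁⁴ + D₁·T₂⁴)/(D₁+D₂) = 1.850×10¹¹ K⁴.

T_s ≈ 656 K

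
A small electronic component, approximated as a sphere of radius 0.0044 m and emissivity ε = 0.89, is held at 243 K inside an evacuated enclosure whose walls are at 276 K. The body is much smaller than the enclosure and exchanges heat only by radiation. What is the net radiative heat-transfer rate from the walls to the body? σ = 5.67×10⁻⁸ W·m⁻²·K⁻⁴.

For a small grey body in a large enclosure: P_net = εσA(T_body⁴ − T_wall⁴).
A = 4πr² = 2.433×10⁻⁴ m²; T_body⁴ − T_wall⁴ = 3.487×10⁹ − 5.803×10⁹ = -2.316×10⁹ K⁴.
|P_net| = 0.89·5.67×10⁻⁸·2.433×10⁻⁴·2.316×10⁹.

P_net ≈ 0.0284 W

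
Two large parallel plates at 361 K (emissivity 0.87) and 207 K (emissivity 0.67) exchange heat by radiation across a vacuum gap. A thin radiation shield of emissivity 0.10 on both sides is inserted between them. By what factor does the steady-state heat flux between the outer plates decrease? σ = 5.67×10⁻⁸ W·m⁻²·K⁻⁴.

Without shield: q₀ = σΔ(T⁴)/(1/ε₁+1/ε₂−1) with denominator 1.642.
With shield the two gaps are in series; the resistances add: (1/ε₁+1/ε_s−1)+(1/ε_s+1/ε₂−1) = 10.15+10.49 = 20.64.
Heat-flux ratio q₀/q = 20.64/1.642.

factor ≈ 12.6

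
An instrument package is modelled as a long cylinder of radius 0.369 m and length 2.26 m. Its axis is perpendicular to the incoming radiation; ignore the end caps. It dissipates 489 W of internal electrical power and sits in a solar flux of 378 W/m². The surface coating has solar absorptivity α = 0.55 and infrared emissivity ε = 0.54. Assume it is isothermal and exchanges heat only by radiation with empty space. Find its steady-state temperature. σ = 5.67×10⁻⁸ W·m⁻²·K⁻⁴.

T ≈ 269 K

At steady state, absorbed solar power + internal power = radiated power.
Absorbed: α·S·A_cross = 0.55·378·1.668 = 346.8 W (cross-section 2rL).
Total input = 346.8 + 489 = 835.8 W.
Radiated: εσ·A_surf·T⁴ with A_surf = 2πrL = 5.240 m².
T⁴ = 835.8/(0.54·5.67×10⁻⁸·5.240) = 5.209×10⁹ K⁴.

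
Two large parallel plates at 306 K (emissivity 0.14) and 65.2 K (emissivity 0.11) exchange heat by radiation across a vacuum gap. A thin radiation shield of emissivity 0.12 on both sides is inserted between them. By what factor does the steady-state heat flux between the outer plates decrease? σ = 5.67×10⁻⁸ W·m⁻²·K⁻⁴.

Without shield: q₀ = σΔ(T⁴)/(1/ε₁+1/ε₂−1) with denominator 15.23.
With shield the two gaps are in series; the resistances add: (1/ε₁+1/ε_s−1)+(1/ε_s+1/ε₂−1) = 14.48+16.42 = 30.90.
Heat-flux ratio q₀/q = 30.90/15.23.

factor ≈ 2.03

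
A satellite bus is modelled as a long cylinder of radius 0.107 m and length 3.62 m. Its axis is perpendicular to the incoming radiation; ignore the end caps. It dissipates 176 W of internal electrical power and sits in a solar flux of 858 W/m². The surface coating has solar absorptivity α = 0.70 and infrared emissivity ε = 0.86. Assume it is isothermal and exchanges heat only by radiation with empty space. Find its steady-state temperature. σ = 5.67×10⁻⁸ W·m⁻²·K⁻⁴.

T ≈ 271 K

At steady state, absorbed solar power + internal power = radiated power.
Absorbed: α·S·A_cross = 0.70·858·0.7747 = 465.3 W (cross-section 2rL).
Total input = 465.3 + 176 = 641.3 W.
Radiated: εσ·A_surf·T⁴ with A_surf = 2πrL = 2.434 m².
T⁴ = 641.3/(0.86·5.67×10⁻⁸·2.434) = 5.404×10⁹ K⁴.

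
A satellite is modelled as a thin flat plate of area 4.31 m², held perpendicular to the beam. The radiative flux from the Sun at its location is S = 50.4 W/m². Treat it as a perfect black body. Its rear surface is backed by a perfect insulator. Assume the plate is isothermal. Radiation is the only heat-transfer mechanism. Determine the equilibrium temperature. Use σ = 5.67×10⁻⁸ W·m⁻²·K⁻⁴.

At equilibrium, absorbed power = emitted power.
Absorbing cross-section = A = 4.310 m²; emitting surface = A = 4.310 m² (ratio 1).
S·A_cross = εσ·A_surf·T⁴  ⇒  T⁴ = S/(1σ).
T⁴ = 1.00·50.4/(1·5.67×10⁻⁸) = 8.889×10⁸ K⁴.
T = (8.889×10⁸)^(1/4).

T ≈ 173 K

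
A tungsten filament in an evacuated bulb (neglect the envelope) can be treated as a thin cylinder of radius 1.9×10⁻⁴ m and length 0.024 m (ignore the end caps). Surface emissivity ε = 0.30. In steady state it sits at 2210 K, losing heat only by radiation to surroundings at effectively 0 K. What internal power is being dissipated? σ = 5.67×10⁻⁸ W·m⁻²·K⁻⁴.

P ≈ 11.6 W

Steady state: P = εσA T⁴.
A = 2πrL = 2.865×10⁻⁵ m²; T⁴ = (2210)⁴ = 2.385×10¹³ K⁴.
P = 0.30 × 5.67×10⁻⁸ × 2.865×10⁻⁵ × 2.385×10¹³.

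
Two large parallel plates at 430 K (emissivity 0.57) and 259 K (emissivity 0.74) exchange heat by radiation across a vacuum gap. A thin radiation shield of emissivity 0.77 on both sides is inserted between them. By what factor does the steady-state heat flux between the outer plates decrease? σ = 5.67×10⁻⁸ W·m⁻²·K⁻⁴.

Without shield: q₀ = σΔ(T⁴)/(1/ε₁+1/ε₂−1) with denominator 2.106.
With shield the two gaps are in series; the resistances add: (1/ε₁+1/ε_s−1)+(1/ε_s+1/ε₂−1) = 2.053+1.650 = 3.703.
Heat-flux ratio q₀/q = 3.703/2.106.

factor ≈ 1.76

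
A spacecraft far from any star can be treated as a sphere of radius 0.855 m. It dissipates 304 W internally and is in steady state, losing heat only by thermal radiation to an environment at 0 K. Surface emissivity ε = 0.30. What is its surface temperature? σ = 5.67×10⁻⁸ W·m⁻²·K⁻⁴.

T ≈ 210 K

Steady state: internal power = radiated power, P = εσA T⁴.
Radiating area A = 4πr² = 9.186 m².
T⁴ = P/(εσA) = 304/(0.30·5.67×10⁻⁸·9.186) = 1.945×10⁹ K⁴.
T = (1.945×10⁹)^(1/4).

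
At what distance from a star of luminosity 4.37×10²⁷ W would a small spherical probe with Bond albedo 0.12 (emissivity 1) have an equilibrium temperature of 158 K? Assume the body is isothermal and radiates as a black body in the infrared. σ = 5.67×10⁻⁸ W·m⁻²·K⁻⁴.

For an isothermal black-emitting sphere, (1−a)S·πr² = σ·4πr²·T⁴ ⇒ S = 4σT⁴/(1−a).
S = 4·5.67×10⁻⁸·(158)⁴/0.880 = 160.6 W/m².
Flux falls as S = L/(4πd²), so d = √(L/(4πS)) = √(4.37×10²⁷/(4π·160.6)).

d ≈ 1.47×10¹² m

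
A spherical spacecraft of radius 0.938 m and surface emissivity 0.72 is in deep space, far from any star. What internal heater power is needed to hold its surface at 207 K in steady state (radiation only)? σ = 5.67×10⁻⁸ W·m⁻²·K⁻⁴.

P = εσ·4πr²·T⁴.
4πr² = 11.06 m²; T⁴ = 1.836×10⁹ K⁴.
P = 0.72·5.67×10⁻⁸·11.06·1.836×10⁹.

P ≈ 829 W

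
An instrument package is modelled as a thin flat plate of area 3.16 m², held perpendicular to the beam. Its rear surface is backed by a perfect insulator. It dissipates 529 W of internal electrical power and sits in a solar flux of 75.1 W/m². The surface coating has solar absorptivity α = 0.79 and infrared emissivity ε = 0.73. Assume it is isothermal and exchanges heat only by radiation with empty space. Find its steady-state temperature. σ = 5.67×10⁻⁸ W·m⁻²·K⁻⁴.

T ≈ 272 K

At steady state, absorbed solar power + internal power = radiated power.
Absorbed: α·S·A_cross = 0.79·75.1·3.160 = 187.5 W (cross-section A).
Total input = 187.5 + 529 = 716.5 W.
Radiated: εσ·A_surf·T⁴ with A_surf = A = 3.160 m².
T⁴ = 716.5/(0.73·5.67×10⁻⁸·3.160) = 5.478×10⁹ K⁴.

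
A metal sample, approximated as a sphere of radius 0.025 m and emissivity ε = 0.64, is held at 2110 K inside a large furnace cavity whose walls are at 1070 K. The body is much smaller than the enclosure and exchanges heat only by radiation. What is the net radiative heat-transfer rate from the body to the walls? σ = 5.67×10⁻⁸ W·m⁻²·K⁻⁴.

For a small grey body in a large enclosure: P_net = εσA(T_body⁴ − T_wall⁴).
A = 4πr² = 0.007854 m²; T_body⁴ − T_wall⁴ = 1.982×10¹³ − 1.311×10¹² = 1.851×10¹³ K⁴.
|P_net| = 0.64·5.67×10⁻⁸·0.007854·1.851×10¹³.

P_net ≈ 5280 W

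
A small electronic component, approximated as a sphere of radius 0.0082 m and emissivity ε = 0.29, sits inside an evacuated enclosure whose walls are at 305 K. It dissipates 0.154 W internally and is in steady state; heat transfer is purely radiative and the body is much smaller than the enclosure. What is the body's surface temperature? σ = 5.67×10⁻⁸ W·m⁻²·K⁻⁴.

T ≈ 375 K

For a small grey body in a large enclosure, net radiated power = εσA(T⁴ − T_w⁴).
Steady state: P = εσA(T⁴ − T_w⁴) with A = 4πr² = 8.450×10⁻⁴ m².
T⁴ = P/(εσA) + T_w⁴ = 0.154/(0.29·5.67×10⁻⁸·8.450×10⁻⁴) + (305)⁴
    = 1.108×10¹⁰ + 8.654×10⁹ = 1.974×10¹⁰ K⁴.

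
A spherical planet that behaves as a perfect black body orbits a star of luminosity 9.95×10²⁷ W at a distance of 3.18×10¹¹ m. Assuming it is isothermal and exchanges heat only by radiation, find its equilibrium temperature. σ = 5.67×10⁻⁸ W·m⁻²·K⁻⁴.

First find the stellar flux at distance d: S = L/(4πd²) = 9.95×10²⁷/(4π·(3.18×10¹¹)²) = 7830 W/m².
For an isothermal sphere, absorbed (1−a)S·πr² = emitted σ·4πr²·T⁴, so T⁴ = (1−a)S/(4σ).
T⁴ = 1.00·7830/(4·5.67×10⁻⁸) = 3.452×10¹⁰ K⁴.

T ≈ 431 K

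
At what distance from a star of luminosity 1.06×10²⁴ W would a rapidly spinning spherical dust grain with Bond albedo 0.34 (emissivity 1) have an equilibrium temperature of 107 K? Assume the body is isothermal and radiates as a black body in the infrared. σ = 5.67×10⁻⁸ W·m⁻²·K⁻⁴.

d ≈ 4.33×10¹⁰ m

For an isothermal black-emitting sphere, (1−a)S·πr² = σ·4πr²·T⁴ ⇒ S = 4σT⁴/(1−a).
S = 4·5.67×10⁻⁸·(107)⁴/0.660 = 45.04 W/m².
Flux falls as S = L/(4πd²), so d = √(L/(4πS)) = √(1.06×10²⁴/(4π·45.04)).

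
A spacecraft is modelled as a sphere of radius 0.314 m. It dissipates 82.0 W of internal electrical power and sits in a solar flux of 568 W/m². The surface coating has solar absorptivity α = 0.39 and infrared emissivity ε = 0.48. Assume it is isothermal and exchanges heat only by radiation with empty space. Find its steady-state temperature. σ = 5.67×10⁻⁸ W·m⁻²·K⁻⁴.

At steady state, absorbed solar power + internal power = radiated power.
Absorbed: α·S·A_cross = 0.39·568·0.3097 = 68.62 W (cross-section πr²).
Total input = 68.62 + 82.0 = 150.6 W.
Radiated: εσ·A_surf·T⁴ with A_surf = 4πr² = 1.239 m².
T⁴ = 150.6/(0.48·5.67×10⁻⁸·1.239) = 4.467×10⁹ K⁴.

T ≈ 259 K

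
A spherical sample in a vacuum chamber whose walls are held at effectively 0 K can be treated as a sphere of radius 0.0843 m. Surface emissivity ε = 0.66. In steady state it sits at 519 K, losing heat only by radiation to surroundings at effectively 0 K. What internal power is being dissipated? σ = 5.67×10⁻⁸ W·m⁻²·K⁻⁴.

Steady state: P = εσA T⁴.
A = 4πr² = 0.08930 m²; T⁴ = (519)⁴ = 7.256×10¹⁰ K⁴.
P = 0.66 × 5.67×10⁻⁸ × 0.08930 × 7.256×10¹⁰.

P ≈ 242 W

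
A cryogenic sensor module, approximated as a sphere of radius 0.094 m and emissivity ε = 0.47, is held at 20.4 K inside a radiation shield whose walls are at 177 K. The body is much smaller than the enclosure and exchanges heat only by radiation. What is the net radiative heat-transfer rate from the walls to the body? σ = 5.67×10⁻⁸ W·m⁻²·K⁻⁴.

For a small grey body in a large enclosure: P_net = εσA(T_body⁴ − T_wall⁴).
A = 4πr² = 0.1110 m²; T_body⁴ − T_wall⁴ = 1.732×10⁵ − 9.815×10⁸ = -9.813×10⁸ K⁴.
|P_net| = 0.47·5.67×10⁻⁸·0.1110·9.813×10⁸.

P_net ≈ 2.90 W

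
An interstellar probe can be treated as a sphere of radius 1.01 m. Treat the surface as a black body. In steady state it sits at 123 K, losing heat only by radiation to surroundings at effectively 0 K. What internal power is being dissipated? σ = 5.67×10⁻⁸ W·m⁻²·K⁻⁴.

Steady state: P = εσA T⁴.
A = 4πr² = 12.82 m²; T⁴ = (123)⁴ = 2.289×10⁸ K⁴.
P = 1.0 × 5.67×10⁻⁸ × 12.82 × 2.289×10⁸.

P ≈ 166 W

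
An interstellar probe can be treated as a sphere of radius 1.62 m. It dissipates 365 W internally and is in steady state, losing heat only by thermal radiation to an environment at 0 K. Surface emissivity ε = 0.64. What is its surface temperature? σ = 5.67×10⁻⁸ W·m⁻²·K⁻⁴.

T ≈ 132 K

Steady state: internal power = radiated power, P = εσA T⁴.
Radiating area A = 4πr² = 32.98 m².
T⁴ = P/(εσA) = 365/(0.64·5.67×10⁻⁸·32.98) = 3.050×10⁸ K⁴.
T = (3.050×10⁸)^(1/4).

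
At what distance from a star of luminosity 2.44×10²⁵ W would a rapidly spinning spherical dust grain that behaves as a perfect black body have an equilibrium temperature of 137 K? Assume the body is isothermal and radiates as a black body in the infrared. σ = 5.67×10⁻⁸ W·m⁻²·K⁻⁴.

For an isothermal black-emitting sphere, (1−a)S·πr² = σ·4πr²·T⁴ ⇒ S = 4σT⁴/(1−a).
S = 4·5.67×10⁻⁸·(137)⁴/1.00 = 79.90 W/m².
Flux falls as S = L/(4πd²), so d = √(L/(4πS)) = √(2.44×10²⁵/(4π·79.90)).

d ≈ 1.56×10¹¹ m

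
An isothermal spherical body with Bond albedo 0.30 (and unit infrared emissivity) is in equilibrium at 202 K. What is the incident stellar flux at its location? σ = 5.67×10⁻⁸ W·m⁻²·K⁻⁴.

(1−a)S·πr² = σ·4πr²·T⁴ ⇒ S = 4σT⁴/(1−a).
S = 4·5.67×10⁻⁸·1.665×10⁹/0.700.

S ≈ 539 W/m²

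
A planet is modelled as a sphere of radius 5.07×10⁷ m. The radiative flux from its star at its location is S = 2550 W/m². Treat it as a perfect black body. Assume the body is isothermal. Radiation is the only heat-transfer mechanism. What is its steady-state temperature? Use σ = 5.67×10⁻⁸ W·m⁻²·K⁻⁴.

T ≈ 326 K

At equilibrium, absorbed power = emitted power.
Absorbing cross-section = πr² = 8.075×10¹⁵ m²; emitting surface = 4πr² = 3.230×10¹⁶ m² (ratio 4).
S·A_cross = εσ·A_surf·T⁴  ⇒  T⁴ = S/(4σ).
T⁴ = 1.00·2550/(4·5.67×10⁻⁸) = 1.124×10¹⁰ K⁴.
T = (1.124×10¹⁰)^(1/4).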